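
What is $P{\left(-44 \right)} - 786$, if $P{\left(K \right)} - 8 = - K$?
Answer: $-734$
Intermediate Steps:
$P{\left(K \right)} = 8 - K$
$P{\left(-44 \right)} - 786 = \left(8 - -44\right) - 786 = \left(8 + 44\right) - 786 = 52 - 786 = -734$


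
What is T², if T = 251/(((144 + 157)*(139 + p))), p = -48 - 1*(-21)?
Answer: 63001/1136498944 ≈ 5.5434e-5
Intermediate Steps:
p = -27 (p = -48 + 21 = -27)
T = 251/33712 (T = 251/(((144 + 157)*(139 - 27))) = 251/((301*112)) = 251/33712 ≈ 0.0074454)
T² = (251/33712)² = 63001/1136498944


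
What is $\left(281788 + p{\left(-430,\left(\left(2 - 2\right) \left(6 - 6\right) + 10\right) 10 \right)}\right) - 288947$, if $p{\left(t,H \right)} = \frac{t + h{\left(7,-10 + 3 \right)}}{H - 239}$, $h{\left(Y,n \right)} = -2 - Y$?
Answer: $- \frac{994662}{139} \approx -7155.8$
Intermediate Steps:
$p{\left(t,H \right)} = \frac{-9 + t}{-239 + H}$ ($p{\left(t,H \right)} = \frac{t - 9}{H - 239} = \frac{t - 9}{-239 + H} = \frac{-9 + t}{-239 + H}$)
$\left(281788 + p{\left(-430,\left(\left(2 - 2\right) \left(6 - 6\right) + 10\right) 10 \right)}\right) - 288947 = \left(281788 + \frac{-9 - 430}{-239 + \left(\left(2 - 2\right) \left(6 - 6\right) + 10\right) 10}\right) - 288947 = \left(281788 + \frac{1}{-239 + \left(0 \cdot 0 + 10\right) 10} \left(-439\right)\right) - 288947 = \left(281788 + \frac{1}{-239 + \left(0 + 10\right) 10} \left(-439\right)\right) - 288947 = \left(281788 + \frac{1}{-239 + 10 \cdot 10} \left(-439\right)\right) - 288947 = \left(281788 + \frac{1}{-239 + 100} \left(-439\right)\right) - 288947 = \left(281788 + \frac{1}{-139} \left(-439\right)\right) - 288947 = \left(281788 - - \frac{439}{139}\right) - 288947 = \left(281788 + \frac{439}{139}\right) - 288947 = \frac{39168971}{139} - 288947 = - \frac{994662}{139}$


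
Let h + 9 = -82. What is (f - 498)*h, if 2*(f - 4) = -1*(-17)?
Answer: 88361/2 ≈ 44181.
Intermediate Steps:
f = 25/2 (f = 4 + (-1*(-17))/2 = 4 + (½)*17 = 4 + 17/2 = 25/2 ≈ 12.500)
h = -91 (h = -9 - 82 = -91)
(f - 498)*h = (25/2 - 498)*(-91) = -971/2*(-91) = 88361/2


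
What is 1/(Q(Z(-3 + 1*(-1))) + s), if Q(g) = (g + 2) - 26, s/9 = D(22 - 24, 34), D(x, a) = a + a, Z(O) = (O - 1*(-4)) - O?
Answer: 1/592 ≈ 0.0016892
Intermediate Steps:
Z(O) = 4 (Z(O) = (O + 4) - O = (4 + O) - O = 4)
D(x, a) = 2*a
s = 612 (s = 9*(2*34) = 9*68 = 612)
Q(g) = -24 + g (Q(g) = (2 + g) - 26 = -24 + g)
1/(Q(Z(-3 + 1*(-1))) + s) = 1/((-24 + 4) + 612) = 1/(-20 + 612) = 1/592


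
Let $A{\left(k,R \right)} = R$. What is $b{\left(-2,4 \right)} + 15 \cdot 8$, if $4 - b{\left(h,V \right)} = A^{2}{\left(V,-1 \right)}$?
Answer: $123$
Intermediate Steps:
$b{\left(h,V \right)} = 3$ ($b{\left(h,V \right)} = 4 - \left(-1\right)^{2} = 4 - 1 = 3$)
$b{\left(-2,4 \right)} + 15 \cdot 8 = 3 + 15 \cdot 8 = 3 + 120 = 123$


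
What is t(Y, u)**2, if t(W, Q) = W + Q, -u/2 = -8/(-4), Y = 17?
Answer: 169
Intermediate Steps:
u = -4 (u = -(-16)/(-4) = -(-16)*(-1)/4 = -2*2 = -4)
t(W, Q) = Q + W
t(Y, u)**2 = (-4 + 17)**2 = 13**2 = 169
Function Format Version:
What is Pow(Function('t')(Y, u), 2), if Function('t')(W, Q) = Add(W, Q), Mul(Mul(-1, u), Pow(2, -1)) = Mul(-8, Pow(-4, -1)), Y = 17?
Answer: 169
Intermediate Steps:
u = -4 (u = Mul(-2, Mul(-8, Pow(-4, -1))) = Mul(-2, Mul(-8, Rational(-1, 4))) = Mul(-2, 2) = -4)
Function('t')(W, Q) = Add(Q, W)
Pow(Function('t')(Y, u), 2) = Pow(Add(-4, 17), 2) = Pow(13, 2) = 169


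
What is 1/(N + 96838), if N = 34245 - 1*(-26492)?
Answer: 1/157575 ≈ 6.3462e-6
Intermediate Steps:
N = 60737 (N = 34245 + 26492 = 60737)
1/(N + 96838) = 1/(60737 + 96838) = 1/157575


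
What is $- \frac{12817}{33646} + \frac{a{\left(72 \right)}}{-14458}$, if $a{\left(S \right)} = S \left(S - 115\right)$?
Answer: $- \frac{40570085}{243226934} \approx -0.1668$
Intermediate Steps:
$a{\left(S \right)} = S \left(-115 + S\right)$
$- \frac{12817}{33646} + \frac{a{\left(72 \right)}}{-14458} = - \frac{12817}{33646} + \frac{72 \left(-115 + 72\right)}{-14458} = \left(-12817\right) \frac{1}{33646} + 72 \left(-43\right) \left(- \frac{1}{14458}\right) = - \frac{12817}{33646} - - \frac{1548}{7229} = - \frac{12817}{33646} + \frac{1548}{7229} = - \frac{40570085}{243226934}$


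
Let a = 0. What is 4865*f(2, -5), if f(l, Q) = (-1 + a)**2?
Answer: 4865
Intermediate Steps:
f(l, Q) = 1 (f(l, Q) = (-1 + 0)**2 = (-1)**2 = 1)
4865*f(2, -5) = 4865*1 = 4865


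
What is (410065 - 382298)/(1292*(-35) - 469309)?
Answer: -27767/514529 ≈ -0.053966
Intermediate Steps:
(410065 - 382298)/(1292*(-35) - 469309) = 27767/(-45220 - 469309) = 27767/(-514529) = 27767*(-1/514529) = -27767/514529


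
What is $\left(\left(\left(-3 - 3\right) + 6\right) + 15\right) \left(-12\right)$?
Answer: $-180$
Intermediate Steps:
$\left(\left(\left(-3 - 3\right) + 6\right) + 15\right) \left(-12\right) = \left(\left(-6 + 6\right) + 15\right) \left(-12\right) = \left(0 + 15\right) \left(-12\right) = 15 \left(-12\right) = -180$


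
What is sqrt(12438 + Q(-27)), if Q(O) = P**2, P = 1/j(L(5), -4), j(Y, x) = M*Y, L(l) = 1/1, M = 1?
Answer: sqrt(12439) ≈ 111.53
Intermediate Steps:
L(l) = 1
j(Y, x) = Y (j(Y, x) = 1*Y = Y)
P = 1 (P = 1/1 = 1)
Q(O) = 1 (Q(O) = 1**2 = 1)
sqrt(12438 + Q(-27)) = sqrt(12438 + 1) = sqrt(12439)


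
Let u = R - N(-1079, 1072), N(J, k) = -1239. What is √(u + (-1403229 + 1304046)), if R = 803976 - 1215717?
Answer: I*√509685 ≈ 713.92*I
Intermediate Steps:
R = -411741
u = -410502 (u = -411741 - 1*(-1239) = -411741 + 1239 = -410502)
√(u + (-1403229 + 1304046)) = √(-410502 + (-1403229 + 1304046)) = √(-410502 - 99183) = √(-509685) = I*√509685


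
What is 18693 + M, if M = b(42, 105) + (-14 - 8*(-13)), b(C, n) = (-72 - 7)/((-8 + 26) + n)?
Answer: 2310230/123 ≈ 18782.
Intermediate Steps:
b(C, n) = -79/(18 + n)
M = 10991/123 (M = -79/(18 + 105) + (-14 - 8*(-13)) = -79/123 + (-14 + 104) = -79*1/123 + 90 = -79/123 + 90 = 10991/123 ≈ 89.358)
18693 + M = 18693 + 10991/123 = 2310230/123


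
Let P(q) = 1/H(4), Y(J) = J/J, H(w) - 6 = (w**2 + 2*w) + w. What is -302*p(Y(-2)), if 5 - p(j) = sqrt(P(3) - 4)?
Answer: -1510 + 453*I*sqrt(510)/17 ≈ -1510.0 + 601.78*I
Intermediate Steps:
H(w) = 6 + w**2 + 3*w (H(w) = 6 + ((w**2 + 2*w) + w) = 6 + (w**2 + 3*w) = 6 + w**2 + 3*w)
Y(J) = 1
P(q) = 1/34 (P(q) = 1/(6 + 4**2 + 3*4) = 1/(6 + 16 + 12) = 1/34)
p(j) = 5 - 3*I*sqrt(510)/34 (p(j) = 5 - sqrt(1/34 - 4) = 5 - sqrt(-135/34) = 5 - 3*I*sqrt(510)/34)
-302*p(Y(-2)) = -302*(5 - 3*I*sqrt(510)/34) = -1510 + 453*I*sqrt(510)/17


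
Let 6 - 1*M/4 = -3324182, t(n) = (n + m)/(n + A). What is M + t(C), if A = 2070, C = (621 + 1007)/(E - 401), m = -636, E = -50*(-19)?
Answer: 7566237320040/569029 ≈ 1.3297e+7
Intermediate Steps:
E = 950
C = 1628/549 (C = (621 + 1007)/(950 - 401) = 1628/549 ≈ 2.9654)
t(n) = (-636 + n)/(2070 + n) (t(n) = (n - 636)/(n + 2070) = (-636 + n)/(2070 + n))
M = 13296752 (M = 24 - 4*(-3324182) = 24 + 13296728 = 13296752)
M + t(C) = 13296752 + (-636 + 1628/549)/(2070 + 1628/549) = 13296752 - 347536/549/(1138058/549) = 13296752 + (549/1138058)*(-347536/549) = 13296752 - 173768/569029 = 7566237320040/569029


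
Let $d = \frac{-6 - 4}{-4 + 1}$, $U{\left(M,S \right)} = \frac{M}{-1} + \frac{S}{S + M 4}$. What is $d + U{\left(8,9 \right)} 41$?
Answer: $- \frac{947}{3} \approx -315.67$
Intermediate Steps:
$U{\left(M,S \right)} = - M + \frac{S}{S + 4 M}$ ($U{\left(M,S \right)} = M \left(-1\right) + \frac{S}{S + 4 M} = - M + \frac{S}{S + 4 M}$)
$d = \frac{10}{3}$ ($d = \frac{1}{-3} \left(-10\right) = \left(- \frac{1}{3}\right) \left(-10\right) = \frac{10}{3} \approx 3.3333$)
$d + U{\left(8,9 \right)} 41 = \frac{10}{3} + \frac{9 - 4 \cdot 8^{2} - 8 \cdot 9}{9 + 4 \cdot 8} \cdot 41 = \frac{10}{3} + \frac{9 - 256 - 72}{9 + 32} \cdot 41 = \frac{10}{3} + \frac{9 - 256 - 72}{41} \cdot 41 = \frac{10}{3} + \frac{1}{41} \left(-319\right) 41 = \frac{10}{3} - 319 = - \frac{947}{3}$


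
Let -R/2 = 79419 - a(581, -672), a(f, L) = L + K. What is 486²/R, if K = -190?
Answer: -118098/80281 ≈ -1.4711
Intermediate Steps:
a(f, L) = -190 + L (a(f, L) = L - 190 = -190 + L)
R = -160562 (R = -2*(79419 - (-190 - 672)) = -2*(79419 - 1*(-862)) = -2*(79419 + 862) = -2*80281 = -160562)
486²/R = 486²/(-160562) = 236196*(-1/160562) = -118098/80281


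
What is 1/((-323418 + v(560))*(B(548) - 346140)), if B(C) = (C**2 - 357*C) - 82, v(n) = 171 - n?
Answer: 1/78216876078 ≈ 1.2785e-11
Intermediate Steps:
B(C) = -82 + C**2 - 357*C
1/((-323418 + v(560))*(B(548) - 346140)) = 1/((-323418 + (171 - 1*560))*((-82 + 548**2 - 357*548) - 346140)) = 1/((-323418 + (171 - 560))*((-82 + 300304 - 195636) - 346140)) = 1/((-323418 - 389)*(104586 - 346140)) = 1/(-323807*(-241554)) = 1/78216876078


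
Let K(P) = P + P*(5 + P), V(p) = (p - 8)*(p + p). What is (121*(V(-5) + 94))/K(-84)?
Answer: 484/117 ≈ 4.1367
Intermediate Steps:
V(p) = 2*p*(-8 + p) (V(p) = (-8 + p)*(2*p) = 2*p*(-8 + p))
(121*(V(-5) + 94))/K(-84) = (121*(2*(-5)*(-8 - 5) + 94))/((-84*(6 - 84))) = (121*(2*(-5)*(-13) + 94))/((-84*(-78))) = (121*(130 + 94))/6552 = (121*224)*(1/6552) = 27104*(1/6552) = 484/117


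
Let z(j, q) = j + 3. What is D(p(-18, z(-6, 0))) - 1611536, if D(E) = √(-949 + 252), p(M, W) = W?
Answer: -1611536 + I*√697 ≈ -1.6115e+6 + 26.401*I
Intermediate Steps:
z(j, q) = 3 + j
D(E) = I*√697 (D(E) = √(-697) = I*√697)
D(p(-18, z(-6, 0))) - 1611536 = I*√697 - 1611536 = -1611536 + I*√697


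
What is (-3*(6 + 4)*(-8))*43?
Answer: 10320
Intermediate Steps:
(-3*(6 + 4)*(-8))*43 = (-3*10*(-8))*43 = -30*(-8)*43 = 240*43 = 10320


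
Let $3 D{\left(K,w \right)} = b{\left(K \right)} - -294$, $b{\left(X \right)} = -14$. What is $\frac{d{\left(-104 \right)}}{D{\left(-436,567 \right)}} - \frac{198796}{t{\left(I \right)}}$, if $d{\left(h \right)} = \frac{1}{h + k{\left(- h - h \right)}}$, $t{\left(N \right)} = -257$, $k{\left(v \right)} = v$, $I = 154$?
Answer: $\frac{5788940291}{7483840} \approx 773.53$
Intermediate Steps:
$d{\left(h \right)} = - \frac{1}{h}$ ($d{\left(h \right)} = \frac{1}{h - 2 h} = \frac{1}{\left(-1\right) h} = - \frac{1}{h}$)
$D{\left(K,w \right)} = \frac{280}{3}$ ($D{\left(K,w \right)} = \frac{-14 - -294}{3} = \frac{-14 + 294}{3} = \frac{1}{3} \cdot 280 = \frac{280}{3}$)
$\frac{d{\left(-104 \right)}}{D{\left(-436,567 \right)}} - \frac{198796}{t{\left(I \right)}} = \frac{\left(-1\right) \frac{1}{-104}}{\frac{280}{3}} - \frac{198796}{-257} = \left(-1\right) \left(- \frac{1}{104}\right) \frac{3}{280} - - \frac{198796}{257} = \frac{1}{104} \cdot \frac{3}{280} + \frac{198796}{257} = \frac{3}{29120} + \frac{198796}{257} = \frac{5788940291}{7483840}$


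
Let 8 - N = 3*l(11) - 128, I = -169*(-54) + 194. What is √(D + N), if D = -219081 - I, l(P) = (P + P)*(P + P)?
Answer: I*√229717 ≈ 479.29*I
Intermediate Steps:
I = 9320 (I = 9126 + 194 = 9320)
l(P) = 4*P² (l(P) = (2*P)*(2*P) = 4*P²)
N = -1316 (N = 8 - (3*(4*11²) - 128) = 8 - (3*(4*121) - 128) = 8 - (3*484 - 128) = 8 - (1452 - 128) = 8 - 1*1324 = 8 - 1324 = -1316)
D = -228401 (D = -219081 - 1*9320 = -219081 - 9320 = -228401)
√(D + N) = √(-228401 - 1316) = √(-229717) = I*√229717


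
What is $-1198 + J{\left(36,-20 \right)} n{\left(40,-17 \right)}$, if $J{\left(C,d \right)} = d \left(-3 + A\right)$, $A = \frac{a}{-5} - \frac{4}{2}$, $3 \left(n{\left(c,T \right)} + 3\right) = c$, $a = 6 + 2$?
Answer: $166$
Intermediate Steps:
$a = 8$
$n{\left(c,T \right)} = -3 + \frac{c}{3}$
$A = - \frac{18}{5}$ ($A = \frac{8}{-5} - \frac{4}{2} = 8 \left(- \frac{1}{5}\right) - 2 = - \frac{8}{5} - 2 = - \frac{18}{5} \approx -3.6$)
$J{\left(C,d \right)} = - \frac{33 d}{5}$ ($J{\left(C,d \right)} = d \left(-3 - \frac{18}{5}\right) = d \left(- \frac{33}{5}\right) = - \frac{33 d}{5}$)
$-1198 + J{\left(36,-20 \right)} n{\left(40,-17 \right)} = -1198 + \left(- \frac{33}{5}\right) \left(-20\right) \left(-3 + \frac{1}{3} \cdot 40\right) = -1198 + 132 \left(-3 + \frac{40}{3}\right) = -1198 + 132 \cdot \frac{31}{3} = -1198 + 1364 = 166$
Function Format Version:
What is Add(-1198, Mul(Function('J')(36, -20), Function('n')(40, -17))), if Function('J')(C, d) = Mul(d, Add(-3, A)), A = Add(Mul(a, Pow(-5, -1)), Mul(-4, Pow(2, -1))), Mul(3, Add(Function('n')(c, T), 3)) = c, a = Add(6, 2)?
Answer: 166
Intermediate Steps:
a = 8
Function('n')(c, T) = Add(-3, Mul(Rational(1, 3), c))
A = Rational(-18, 5) (A = Add(Mul(8, Pow(-5, -1)), Mul(-4, Pow(2, -1))) = Add(Mul(8, Rational(-1, 5)), Mul(-4, Rational(1, 2))) = Add(Rational(-8, 5), -2) = Rational(-18, 5) ≈ -3.6000)
Function('J')(C, d) = Mul(Rational(-33, 5), d) (Function('J')(C, d) = Mul(d, Add(-3, Rational(-18, 5))) = Mul(d, Rational(-33, 5)) = Mul(Rational(-33, 5), d))
Add(-1198, Mul(Function('J')(36, -20), Function('n')(40, -17))) = Add(-1198, Mul(Mul(Rational(-33, 5), -20), Add(-3, Mul(Rational(1, 3), 40)))) = Add(-1198, Mul(132, Add(-3, Rational(40, 3)))) = Add(-1198, Mul(132, Rational(31, 3))) = Add(-1198, 1364) = 166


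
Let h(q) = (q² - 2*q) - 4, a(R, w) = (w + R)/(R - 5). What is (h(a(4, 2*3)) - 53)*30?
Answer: 1890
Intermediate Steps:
a(R, w) = (R + w)/(-5 + R)
h(q) = -4 + q² - 2*q
(h(a(4, 2*3)) - 53)*30 = ((-4 + ((4 + 2*3)/(-5 + 4))² - 2*(4 + 2*3)/(-5 + 4)) - 53)*30 = ((-4 + ((4 + 6)/(-1))² - 2*(4 + 6)/(-1)) - 53)*30 = ((-4 + (-1*10)² - (-2)*10) - 53)*30 = ((-4 + (-10)² - 2*(-10)) - 53)*30 = ((-4 + 100 + 20) - 53)*30 = (116 - 53)*30 = 63*30 = 1890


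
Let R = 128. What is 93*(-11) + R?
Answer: -895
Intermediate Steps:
93*(-11) + R = 93*(-11) + 128 = -1023 + 128 = -895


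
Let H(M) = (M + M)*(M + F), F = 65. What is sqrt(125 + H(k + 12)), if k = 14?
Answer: sqrt(4857) ≈ 69.692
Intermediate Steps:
H(M) = 2*M*(65 + M) (H(M) = (M + M)*(M + 65) = (2*M)*(65 + M) = 2*M*(65 + M))
sqrt(125 + H(k + 12)) = sqrt(125 + 2*(14 + 12)*(65 + (14 + 12))) = sqrt(125 + 2*26*(65 + 26)) = sqrt(125 + 2*26*91) = sqrt(125 + 4732) = sqrt(4857)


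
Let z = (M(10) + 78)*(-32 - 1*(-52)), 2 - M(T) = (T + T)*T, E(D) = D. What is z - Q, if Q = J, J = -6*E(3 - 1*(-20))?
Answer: -2262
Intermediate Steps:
J = -138 (J = -6*(3 - 1*(-20)) = -6*(3 + 20) = -6*23 = -138)
M(T) = 2 - 2*T² (M(T) = 2 - (T + T)*T = 2 - 2*T*T = 2 - 2*T²)
z = -2400 (z = ((2 - 2*10²) + 78)*(-32 - 1*(-52)) = ((2 - 2*100) + 78)*(-32 + 52) = ((2 - 200) + 78)*20 = (-198 + 78)*20 = -120*20 = -2400)
Q = -138
z - Q = -2400 - 1*(-138) = -2400 + 138 = -2262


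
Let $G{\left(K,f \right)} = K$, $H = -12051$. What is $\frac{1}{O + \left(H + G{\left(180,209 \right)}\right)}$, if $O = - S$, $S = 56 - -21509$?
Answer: $- \frac{1}{33436} \approx -2.9908 \cdot 10^{-5}$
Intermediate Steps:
$S = 21565$ ($S = 56 + 21509 = 21565$)
$O = -21565$ ($O = \left(-1\right) 21565 = -21565$)
$\frac{1}{O + \left(H + G{\left(180,209 \right)}\right)} = \frac{1}{-21565 + \left(-12051 + 180\right)} = \frac{1}{-21565 - 11871} = \frac{1}{-33436} = - \frac{1}{33436}$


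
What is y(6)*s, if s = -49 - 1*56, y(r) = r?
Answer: -630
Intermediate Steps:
s = -105 (s = -49 - 56 = -105)
y(6)*s = 6*(-105) = -630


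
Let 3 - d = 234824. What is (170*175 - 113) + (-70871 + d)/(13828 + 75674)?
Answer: 1326132541/44751 ≈ 29634.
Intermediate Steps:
d = -234821 (d = 3 - 1*234824 = 3 - 234824 = -234821)
(170*175 - 113) + (-70871 + d)/(13828 + 75674) = (170*175 - 113) + (-70871 - 234821)/(13828 + 75674) = (29750 - 113) - 305692/89502 = 29637 - 305692*1/89502 = 29637 - 152846/44751 = 1326132541/44751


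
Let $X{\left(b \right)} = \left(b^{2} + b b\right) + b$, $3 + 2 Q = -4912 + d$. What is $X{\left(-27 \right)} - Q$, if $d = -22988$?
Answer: $\frac{30765}{2} \approx 15383.0$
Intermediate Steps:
$Q = - \frac{27903}{2}$ ($Q = - \frac{3}{2} + \frac{-4912 - 22988}{2} = - \frac{3}{2} + \frac{1}{2} \left(-27900\right) = - \frac{3}{2} - 13950 = - \frac{27903}{2} \approx -13952.0$)
$X{\left(b \right)} = b + 2 b^{2}$ ($X{\left(b \right)} = \left(b^{2} + b^{2}\right) + b = 2 b^{2} + b = b + 2 b^{2}$)
$X{\left(-27 \right)} - Q = - 27 \left(1 + 2 \left(-27\right)\right) - - \frac{27903}{2} = - 27 \left(1 - 54\right) + \frac{27903}{2} = \left(-27\right) \left(-53\right) + \frac{27903}{2} = 1431 + \frac{27903}{2} = \frac{30765}{2}$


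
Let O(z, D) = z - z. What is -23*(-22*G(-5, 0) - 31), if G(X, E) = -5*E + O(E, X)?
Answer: 713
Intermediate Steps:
O(z, D) = 0
G(X, E) = -5*E (G(X, E) = -5*E + 0 = -5*E)
-23*(-22*G(-5, 0) - 31) = -23*(-(-110)*0 - 31) = -23*(-22*0 - 31) = -23*(0 - 31) = -23*(-31) = 713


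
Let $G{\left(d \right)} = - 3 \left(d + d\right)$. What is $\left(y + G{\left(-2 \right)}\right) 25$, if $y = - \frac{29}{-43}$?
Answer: $\frac{13625}{43} \approx 316.86$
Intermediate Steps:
$G{\left(d \right)} = - 6 d$ ($G{\left(d \right)} = - 3 \cdot 2 d = - 6 d$)
$y = \frac{29}{43}$ ($y = \left(-29\right) \left(- \frac{1}{43}\right) = \frac{29}{43} \approx 0.67442$)
$\left(y + G{\left(-2 \right)}\right) 25 = \left(\frac{29}{43} - -12\right) 25 = \left(\frac{29}{43} + 12\right) 25 = \frac{545}{43} \cdot 25 = \frac{13625}{43}$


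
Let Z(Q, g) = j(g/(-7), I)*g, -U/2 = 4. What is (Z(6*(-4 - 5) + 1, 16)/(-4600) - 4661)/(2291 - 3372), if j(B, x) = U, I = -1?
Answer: 2680059/621575 ≈ 4.3117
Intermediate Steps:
U = -8 (U = -2*4 = -8)
j(B, x) = -8
Z(Q, g) = -8*g
(Z(6*(-4 - 5) + 1, 16)/(-4600) - 4661)/(2291 - 3372) = (-8*16/(-4600) - 4661)/(2291 - 3372) = (-128*(-1/4600) - 4661)/(-1081) = (16/575 - 4661)*(-1/1081) = -2680059/575*(-1/1081) = 2680059/621575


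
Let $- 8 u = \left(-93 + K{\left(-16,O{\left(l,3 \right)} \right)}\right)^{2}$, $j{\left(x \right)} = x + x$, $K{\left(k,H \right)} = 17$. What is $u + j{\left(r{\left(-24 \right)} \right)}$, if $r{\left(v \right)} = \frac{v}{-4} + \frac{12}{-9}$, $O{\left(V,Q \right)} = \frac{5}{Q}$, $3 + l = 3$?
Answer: $- \frac{2138}{3} \approx -712.67$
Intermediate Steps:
$l = 0$ ($l = -3 + 3 = 0$)
$r{\left(v \right)} = - \frac{4}{3} - \frac{v}{4}$ ($r{\left(v \right)} = v \left(- \frac{1}{4}\right) + 12 \left(- \frac{1}{9}\right) = - \frac{v}{4} - \frac{4}{3} = - \frac{4}{3} - \frac{v}{4}$)
$j{\left(x \right)} = 2 x$
$u = -722$ ($u = - \frac{\left(-93 + 17\right)^{2}}{8} = - \frac{\left(-76\right)^{2}}{8} = \left(- \frac{1}{8}\right) 5776 = -722$)
$u + j{\left(r{\left(-24 \right)} \right)} = -722 + 2 \left(- \frac{4}{3} - -6\right) = -722 + 2 \left(- \frac{4}{3} + 6\right) = -722 + 2 \cdot \frac{14}{3} = -722 + \frac{28}{3} = - \frac{2138}{3}$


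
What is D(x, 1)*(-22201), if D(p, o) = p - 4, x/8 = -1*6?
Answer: 1154452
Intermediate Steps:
x = -48 (x = 8*(-1*6) = 8*(-6) = -48)
D(p, o) = -4 + p
D(x, 1)*(-22201) = (-4 - 48)*(-22201) = -52*(-22201) = 1154452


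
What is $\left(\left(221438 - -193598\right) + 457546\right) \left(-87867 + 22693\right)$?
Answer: $-56869659268$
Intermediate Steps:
$\left(\left(221438 - -193598\right) + 457546\right) \left(-87867 + 22693\right) = \left(\left(221438 + 193598\right) + 457546\right) \left(-65174\right) = \left(415036 + 457546\right) \left(-65174\right) = 872582 \left(-65174\right) = -56869659268$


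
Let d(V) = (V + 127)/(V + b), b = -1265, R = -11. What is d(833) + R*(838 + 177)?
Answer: -100505/9 ≈ -11167.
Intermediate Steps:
d(V) = (127 + V)/(-1265 + V) (d(V) = (V + 127)/(V - 1265) = (127 + V)/(-1265 + V))
d(833) + R*(838 + 177) = (127 + 833)/(-1265 + 833) - 11*(838 + 177) = 960/(-432) - 11*1015 = -1/432*960 - 11165 = -20/9 - 11165 = -100505/9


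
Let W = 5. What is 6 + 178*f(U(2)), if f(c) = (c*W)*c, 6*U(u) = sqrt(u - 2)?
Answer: 6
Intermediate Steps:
U(u) = sqrt(-2 + u)/6 (U(u) = sqrt(u - 2)/6 = sqrt(-2 + u)/6)
f(c) = 5*c**2 (f(c) = (c*5)*c = (5*c)*c = 5*c**2)
6 + 178*f(U(2)) = 6 + 178*(5*(sqrt(-2 + 2)/6)**2) = 6 + 178*(5*(sqrt(0)/6)**2) = 6 + 178*(5*((1/6)*0)**2) = 6 + 178*(5*0**2) = 6 + 178*(5*0) = 6 + 178*0 = 6 + 0 = 6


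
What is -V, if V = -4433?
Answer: 4433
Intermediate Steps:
-V = -1*(-4433) = 4433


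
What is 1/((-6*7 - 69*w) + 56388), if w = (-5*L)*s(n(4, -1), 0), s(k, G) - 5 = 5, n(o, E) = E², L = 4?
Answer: 1/70146 ≈ 1.4256e-5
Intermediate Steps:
s(k, G) = 10 (s(k, G) = 5 + 5 = 10)
w = -200 (w = -5*4*10 = -20*10 = -200)
1/((-6*7 - 69*w) + 56388) = 1/((-6*7 - 69*(-200)) + 56388) = 1/((-42 + 13800) + 56388) = 1/(13758 + 56388) = 1/70146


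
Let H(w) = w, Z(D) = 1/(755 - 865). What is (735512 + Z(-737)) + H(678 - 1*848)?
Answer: 80887619/110 ≈ 7.3534e+5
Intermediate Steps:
Z(D) = -1/110 (Z(D) = 1/(-110) = -1/110)
(735512 + Z(-737)) + H(678 - 1*848) = (735512 - 1/110) + (678 - 1*848) = 80906319/110 + (678 - 848) = 80906319/110 - 170 = 80887619/110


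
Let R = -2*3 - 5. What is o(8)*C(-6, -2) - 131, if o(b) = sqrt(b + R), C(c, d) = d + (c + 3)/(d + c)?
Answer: -131 - 13*I*sqrt(3)/8 ≈ -131.0 - 2.8146*I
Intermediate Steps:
R = -11 (R = -6 - 5 = -11)
C(c, d) = d + (3 + c)/(c + d)
o(b) = sqrt(-11 + b) (o(b) = sqrt(b - 11) = sqrt(-11 + b))
o(8)*C(-6, -2) - 131 = sqrt(-11 + 8)*((3 - 6 + (-2)**2 - 6*(-2))/(-6 - 2)) - 131 = sqrt(-3)*((3 - 6 + 4 + 12)/(-8)) - 131 = (I*sqrt(3))*(-1/8*13) - 131 = (I*sqrt(3))*(-13/8) - 131 = -13*I*sqrt(3)/8 - 131 = -131 - 13*I*sqrt(3)/8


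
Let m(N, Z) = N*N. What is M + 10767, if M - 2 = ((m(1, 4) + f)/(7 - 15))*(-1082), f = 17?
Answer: 26407/2 ≈ 13204.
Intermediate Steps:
m(N, Z) = N²
M = 4873/2 (M = 2 + ((1² + 17)/(7 - 15))*(-1082) = 2 + ((1 + 17)/(-8))*(-1082) = 2 + (18*(-⅛))*(-1082) = 2 - 9/4*(-1082) = 2 + 4869/2 = 4873/2 ≈ 2436.5)
M + 10767 = 4873/2 + 10767 = 26407/2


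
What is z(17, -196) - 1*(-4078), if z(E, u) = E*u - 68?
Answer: 678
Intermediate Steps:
z(E, u) = -68 + E*u
z(17, -196) - 1*(-4078) = (-68 + 17*(-196)) - 1*(-4078) = (-68 - 3332) + 4078 = -3400 + 4078 = 678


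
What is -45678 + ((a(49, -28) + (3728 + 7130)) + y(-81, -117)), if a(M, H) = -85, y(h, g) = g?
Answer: -35022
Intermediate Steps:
-45678 + ((a(49, -28) + (3728 + 7130)) + y(-81, -117)) = -45678 + ((-85 + (3728 + 7130)) - 117) = -45678 + ((-85 + 10858) - 117) = -45678 + (10773 - 117) = -45678 + 10656 = -35022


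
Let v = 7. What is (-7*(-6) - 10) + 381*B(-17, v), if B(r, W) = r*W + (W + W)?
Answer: -39973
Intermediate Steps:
B(r, W) = 2*W + W*r (B(r, W) = W*r + 2*W = 2*W + W*r)
(-7*(-6) - 10) + 381*B(-17, v) = (-7*(-6) - 10) + 381*(7*(2 - 17)) = (42 - 10) + 381*(7*(-15)) = 32 + 381*(-105) = 32 - 40005 = -39973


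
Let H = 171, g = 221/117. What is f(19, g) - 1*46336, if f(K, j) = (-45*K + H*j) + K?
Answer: -46849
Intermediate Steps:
g = 17/9 (g = 221*(1/117) = 17/9 ≈ 1.8889)
f(K, j) = -44*K + 171*j (f(K, j) = (-45*K + 171*j) + K = -44*K + 171*j)
f(19, g) - 1*46336 = (-44*19 + 171*(17/9)) - 1*46336 = (-836 + 323) - 46336 = -513 - 46336 = -46849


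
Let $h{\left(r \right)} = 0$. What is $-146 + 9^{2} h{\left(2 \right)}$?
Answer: $-146$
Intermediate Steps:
$-146 + 9^{2} h{\left(2 \right)} = -146 + 9^{2} \cdot 0 = -146 + 81 \cdot 0 = -146 + 0 = -146$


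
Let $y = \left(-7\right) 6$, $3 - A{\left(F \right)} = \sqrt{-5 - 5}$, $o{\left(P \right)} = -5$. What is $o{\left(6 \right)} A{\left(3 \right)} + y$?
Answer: $-57 + 5 i \sqrt{10} \approx -57.0 + 15.811 i$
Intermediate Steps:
$A{\left(F \right)} = 3 - i \sqrt{10}$ ($A{\left(F \right)} = 3 - \sqrt{-5 - 5} = 3 - \sqrt{-10} = 3 - i \sqrt{10}$)
$y = -42$
$o{\left(6 \right)} A{\left(3 \right)} + y = - 5 \left(3 - i \sqrt{10}\right) - 42 = \left(-15 + 5 i \sqrt{10}\right) - 42 = -57 + 5 i \sqrt{10}$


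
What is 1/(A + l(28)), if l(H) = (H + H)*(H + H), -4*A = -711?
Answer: 4/13255 ≈ 0.00030177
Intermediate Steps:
A = 711/4 (A = -1/4*(-711) = 711/4 ≈ 177.75)
l(H) = 4*H**2 (l(H) = (2*H)*(2*H) = 4*H**2)
1/(A + l(28)) = 1/(711/4 + 4*28**2) = 1/(711/4 + 4*784) = 1/(711/4 + 3136) = 1/(13255/4) = 4/13255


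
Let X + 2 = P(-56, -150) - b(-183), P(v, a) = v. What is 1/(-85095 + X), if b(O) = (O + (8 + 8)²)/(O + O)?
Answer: -366/31165925 ≈ -1.1744e-5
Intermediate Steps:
b(O) = (256 + O)/(2*O) (b(O) = (O + 16²)/((2*O)) = (O + 256)*(1/(2*O)) = (256 + O)*(1/(2*O)) = (256 + O)/(2*O))
X = -21155/366 (X = -2 + (-56 - (256 - 183)/(2*(-183))) = -2 + (-56 - (-1)*73/(2*183)) = -2 + (-56 - 1*(-73/366)) = -2 + (-56 + 73/366) = -2 - 20423/366 = -21155/366 ≈ -57.801)
1/(-85095 + X) = 1/(-85095 - 21155/366) = 1/(-31165925/366) = -366/31165925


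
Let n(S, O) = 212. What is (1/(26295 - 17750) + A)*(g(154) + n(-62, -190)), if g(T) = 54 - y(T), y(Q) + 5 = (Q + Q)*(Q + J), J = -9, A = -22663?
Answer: 8596166620926/8545 ≈ 1.0060e+9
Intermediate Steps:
y(Q) = -5 + 2*Q*(-9 + Q) (y(Q) = -5 + (Q + Q)*(Q - 9) = -5 + (2*Q)*(-9 + Q) = -5 + 2*Q*(-9 + Q))
g(T) = 59 - 2*T² + 18*T (g(T) = 54 - (-5 - 18*T + 2*T²) = 54 + (5 - 2*T² + 18*T) = 59 - 2*T² + 18*T)
(1/(26295 - 17750) + A)*(g(154) + n(-62, -190)) = (1/(26295 - 17750) - 22663)*((59 - 2*154² + 18*154) + 212) = (1/8545 - 22663)*((59 - 2*23716 + 2772) + 212) = (1/8545 - 22663)*((59 - 47432 + 2772) + 212) = -193655334*(-44601 + 212)/8545 = -193655334/8545*(-44389) = 8596166620926/8545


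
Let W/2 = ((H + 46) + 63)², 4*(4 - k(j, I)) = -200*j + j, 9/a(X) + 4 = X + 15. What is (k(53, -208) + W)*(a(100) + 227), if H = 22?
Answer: 621122051/74 ≈ 8.3935e+6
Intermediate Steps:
a(X) = 9/(11 + X) (a(X) = 9/(-4 + (X + 15)) = 9/(-4 + (15 + X)) = 9/(11 + X))
k(j, I) = 4 + 199*j/4 (k(j, I) = 4 - (-200*j + j)/4 = 4 - (-199)*j/4 = 4 + 199*j/4)
W = 34322 (W = 2*((22 + 46) + 63)² = 2*(68 + 63)² = 2*131² = 2*17161 = 34322)
(k(53, -208) + W)*(a(100) + 227) = ((4 + (199/4)*53) + 34322)*(9/(11 + 100) + 227) = ((4 + 10547/4) + 34322)*(9/111 + 227) = (10563/4 + 34322)*(9*(1/111) + 227) = 147851*(3/37 + 227)/4 = (147851/4)*(8402/37) = 621122051/74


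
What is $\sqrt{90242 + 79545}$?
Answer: $\sqrt{169787} \approx 412.05$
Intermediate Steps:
$\sqrt{90242 + 79545} = \sqrt{169787}$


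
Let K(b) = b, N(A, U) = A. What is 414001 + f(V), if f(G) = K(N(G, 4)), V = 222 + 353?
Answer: 414576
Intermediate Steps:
V = 575
f(G) = G
414001 + f(V) = 414001 + 575 = 414576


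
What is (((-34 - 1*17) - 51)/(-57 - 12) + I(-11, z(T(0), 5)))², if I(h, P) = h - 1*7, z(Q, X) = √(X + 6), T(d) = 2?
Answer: 144400/529 ≈ 272.97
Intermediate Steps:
z(Q, X) = √(6 + X)
I(h, P) = -7 + h (I(h, P) = h - 7 = -7 + h)
(((-34 - 1*17) - 51)/(-57 - 12) + I(-11, z(T(0), 5)))² = (((-34 - 1*17) - 51)/(-57 - 12) + (-7 - 11))² = (((-34 - 17) - 51)/(-69) - 18)² = ((-51 - 51)*(-1/69) - 18)² = (-102*(-1/69) - 18)² = (34/23 - 18)² = (-380/23)² = 144400/529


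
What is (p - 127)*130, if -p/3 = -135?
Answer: 36140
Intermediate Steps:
p = 405 (p = -3*(-135) = 405)
(p - 127)*130 = (405 - 127)*130 = 278*130 = 36140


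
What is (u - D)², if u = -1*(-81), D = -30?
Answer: 12321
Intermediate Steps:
u = 81
(u - D)² = (81 - 1*(-30))² = (81 + 30)² = 111² = 12321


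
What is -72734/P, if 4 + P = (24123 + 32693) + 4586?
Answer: -36367/30699 ≈ -1.1846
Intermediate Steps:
P = 61398 (P = -4 + ((24123 + 32693) + 4586) = -4 + (56816 + 4586) = -4 + 61402 = 61398)
-72734/P = -72734/61398 = -72734*1/61398 = -36367/30699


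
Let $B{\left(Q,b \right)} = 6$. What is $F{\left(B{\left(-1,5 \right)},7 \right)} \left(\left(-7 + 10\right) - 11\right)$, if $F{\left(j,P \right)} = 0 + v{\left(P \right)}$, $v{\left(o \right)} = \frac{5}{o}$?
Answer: $- \frac{40}{7} \approx -5.7143$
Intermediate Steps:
$F{\left(j,P \right)} = \frac{5}{P}$ ($F{\left(j,P \right)} = 0 + \frac{5}{P} = \frac{5}{P}$)
$F{\left(B{\left(-1,5 \right)},7 \right)} \left(\left(-7 + 10\right) - 11\right) = \frac{5}{7} \left(\left(-7 + 10\right) - 11\right) = 5 \cdot \frac{1}{7} \left(3 - 11\right) = \frac{5}{7} \left(-8\right) = - \frac{40}{7}$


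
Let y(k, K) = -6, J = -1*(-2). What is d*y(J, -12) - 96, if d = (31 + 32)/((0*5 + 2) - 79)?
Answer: -1002/11 ≈ -91.091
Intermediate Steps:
d = -9/11 (d = 63/((0 + 2) - 79) = 63/(2 - 79) = 63/(-77) = 63*(-1/77) = -9/11 ≈ -0.81818)
J = 2
d*y(J, -12) - 96 = -9/11*(-6) - 96 = 54/11 - 96 = -1002/11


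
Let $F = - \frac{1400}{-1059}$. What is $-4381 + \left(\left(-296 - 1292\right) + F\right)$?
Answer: $- \frac{6319771}{1059} \approx -5967.7$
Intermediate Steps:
$F = \frac{1400}{1059}$ ($F = \left(-1400\right) \left(- \frac{1}{1059}\right) = \frac{1400}{1059} \approx 1.322$)
$-4381 + \left(\left(-296 - 1292\right) + F\right) = -4381 + \left(\left(-296 - 1292\right) + \frac{1400}{1059}\right) = -4381 + \left(-1588 + \frac{1400}{1059}\right) = -4381 - \frac{1680292}{1059} = - \frac{6319771}{1059}$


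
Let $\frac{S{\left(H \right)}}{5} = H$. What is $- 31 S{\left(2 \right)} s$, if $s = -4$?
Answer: $1240$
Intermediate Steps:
$S{\left(H \right)} = 5 H$
$- 31 S{\left(2 \right)} s = - 31 \cdot 5 \cdot 2 \left(-4\right) = \left(-31\right) 10 \left(-4\right) = \left(-310\right) \left(-4\right) = 1240$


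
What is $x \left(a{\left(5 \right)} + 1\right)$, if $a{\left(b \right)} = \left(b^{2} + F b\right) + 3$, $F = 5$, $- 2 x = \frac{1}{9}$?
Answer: $-3$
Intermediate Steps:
$x = - \frac{1}{18}$ ($x = - \frac{1}{2 \cdot 9} = \left(- \frac{1}{2}\right) \frac{1}{9} = - \frac{1}{18} \approx -0.055556$)
$a{\left(b \right)} = 3 + b^{2} + 5 b$ ($a{\left(b \right)} = \left(b^{2} + 5 b\right) + 3 = 3 + b^{2} + 5 b$)
$x \left(a{\left(5 \right)} + 1\right) = - \frac{\left(3 + 5^{2} + 5 \cdot 5\right) + 1}{18} = - \frac{\left(3 + 25 + 25\right) + 1}{18} = - \frac{53 + 1}{18} = \left(- \frac{1}{18}\right) 54 = -3$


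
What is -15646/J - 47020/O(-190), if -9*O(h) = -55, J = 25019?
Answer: -2117680190/275209 ≈ -7694.8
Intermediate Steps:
O(h) = 55/9 (O(h) = -⅑*(-55) = 55/9)
-15646/J - 47020/O(-190) = -15646/25019 - 47020/55/9 = -15646*1/25019 - 47020*9/55 = -15646/25019 - 84636/11 = -2117680190/275209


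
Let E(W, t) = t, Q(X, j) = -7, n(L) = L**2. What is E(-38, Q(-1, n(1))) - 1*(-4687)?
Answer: 4680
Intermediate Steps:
E(-38, Q(-1, n(1))) - 1*(-4687) = -7 - 1*(-4687) = -7 + 4687 = 4680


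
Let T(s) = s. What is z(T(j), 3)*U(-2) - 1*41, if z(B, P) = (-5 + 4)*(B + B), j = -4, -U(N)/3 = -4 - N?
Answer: 7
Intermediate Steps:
U(N) = 12 + 3*N (U(N) = -3*(-4 - N) = 12 + 3*N)
z(B, P) = -2*B
z(T(j), 3)*U(-2) - 1*41 = (-2*(-4))*(12 + 3*(-2)) - 1*41 = 8*(12 - 6) - 41 = 8*6 - 41 = 48 - 41 = 7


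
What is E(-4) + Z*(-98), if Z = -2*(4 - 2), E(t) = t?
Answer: 388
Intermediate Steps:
Z = -4 (Z = -2*2 = -1*4 = -4)
E(-4) + Z*(-98) = -4 - 4*(-98) = -4 + 392 = 388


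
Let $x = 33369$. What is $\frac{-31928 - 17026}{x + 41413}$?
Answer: $- \frac{24477}{37391} \approx -0.65462$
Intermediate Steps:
$\frac{-31928 - 17026}{x + 41413} = \frac{-31928 - 17026}{33369 + 41413} = - \frac{48954}{74782} = \left(-48954\right) \frac{1}{74782} = - \frac{24477}{37391}$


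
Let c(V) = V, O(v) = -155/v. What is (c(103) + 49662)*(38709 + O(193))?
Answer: 371778489730/193 ≈ 1.9263e+9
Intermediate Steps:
(c(103) + 49662)*(38709 + O(193)) = (103 + 49662)*(38709 - 155/193) = 49765*(38709 - 155*1/193) = 49765*(38709 - 155/193) = 49765*(7470682/193) = 371778489730/193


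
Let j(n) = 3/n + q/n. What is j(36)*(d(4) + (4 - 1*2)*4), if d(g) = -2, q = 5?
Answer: 4/3 ≈ 1.3333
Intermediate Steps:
j(n) = 8/n (j(n) = 3/n + 5/n = 8/n)
j(36)*(d(4) + (4 - 1*2)*4) = (8/36)*(-2 + (4 - 1*2)*4) = (8*(1/36))*(-2 + (4 - 2)*4) = 2*(-2 + 2*4)/9 = 2*(-2 + 8)/9 = (2/9)*6 = 4/3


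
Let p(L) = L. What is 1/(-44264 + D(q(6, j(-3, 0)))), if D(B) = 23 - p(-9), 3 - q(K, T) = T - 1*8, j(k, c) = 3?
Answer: -1/44232 ≈ -2.2608e-5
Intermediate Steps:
q(K, T) = 11 - T (q(K, T) = 3 - (T - 1*8) = 3 - (T - 8) = 3 - (-8 + T) = 3 + (8 - T) = 11 - T)
D(B) = 32 (D(B) = 23 - 1*(-9) = 23 + 9 = 32)
1/(-44264 + D(q(6, j(-3, 0)))) = 1/(-44264 + 32) = 1/(-44232) = -1/44232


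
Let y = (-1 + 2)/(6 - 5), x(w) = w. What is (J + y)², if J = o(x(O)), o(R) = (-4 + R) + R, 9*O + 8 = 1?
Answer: 1681/81 ≈ 20.753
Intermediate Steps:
O = -7/9 (O = -8/9 + (⅑)*1 = -8/9 + ⅑ = -7/9 ≈ -0.77778)
o(R) = -4 + 2*R
J = -50/9 (J = -4 + 2*(-7/9) = -4 - 14/9 = -50/9 ≈ -5.5556)
y = 1 (y = 1/1 = 1*1 = 1)
(J + y)² = (-50/9 + 1)² = (-41/9)² = 1681/81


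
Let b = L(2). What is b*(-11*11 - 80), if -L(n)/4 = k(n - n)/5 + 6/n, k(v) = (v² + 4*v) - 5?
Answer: 1608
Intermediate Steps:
k(v) = -5 + v² + 4*v
L(n) = 4 - 24/n (L(n) = -4*((-5 + (n - n)² + 4*(n - n))/5 + 6/n) = -4*((-5 + 0² + 4*0)*(⅕) + 6/n) = -4*((-5 + 0 + 0)*(⅕) + 6/n) = -4*(-5*⅕ + 6/n) = -4*(-1 + 6/n) = 4 - 24/n)
b = -8 (b = 4 - 24/2 = 4 - 24*½ = 4 - 12 = -8)
b*(-11*11 - 80) = -8*(-11*11 - 80) = -8*(-121 - 80) = -8*(-201) = 1608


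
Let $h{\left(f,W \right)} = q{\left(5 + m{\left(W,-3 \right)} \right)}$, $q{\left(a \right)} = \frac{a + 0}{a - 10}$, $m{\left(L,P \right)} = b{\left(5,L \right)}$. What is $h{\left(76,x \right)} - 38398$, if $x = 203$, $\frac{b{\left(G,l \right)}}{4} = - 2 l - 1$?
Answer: $- \frac{62702311}{1633} \approx -38397.0$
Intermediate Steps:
$b{\left(G,l \right)} = -4 - 8 l$ ($b{\left(G,l \right)} = 4 \left(- 2 l - 1\right) = 4 \left(-1 - 2 l\right) = -4 - 8 l$)
$m{\left(L,P \right)} = -4 - 8 L$
$q{\left(a \right)} = \frac{a}{-10 + a}$
$h{\left(f,W \right)} = \frac{1 - 8 W}{-9 - 8 W}$ ($h{\left(f,W \right)} = \frac{5 - \left(4 + 8 W\right)}{-10 + \left(5 - \left(4 + 8 W\right)\right)} = \frac{1 - 8 W}{-10 - \left(-1 + 8 W\right)} = \frac{1 - 8 W}{-9 - 8 W}$)
$h{\left(76,x \right)} - 38398 = \frac{-1 + 8 \cdot 203}{9 + 8 \cdot 203} - 38398 = \frac{-1 + 1624}{9 + 1624} - 38398 = \frac{1}{1633} \cdot 1623 - 38398 = \frac{1623}{1633} - 38398 = - \frac{62702311}{1633}$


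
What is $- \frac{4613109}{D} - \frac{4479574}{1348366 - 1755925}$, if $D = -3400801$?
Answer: $\frac{17114253829705}{1386027054759} \approx 12.348$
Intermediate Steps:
$- \frac{4613109}{D} - \frac{4479574}{1348366 - 1755925} = - \frac{4613109}{-3400801} - \frac{4479574}{1348366 - 1755925} = \left(-4613109\right) \left(- \frac{1}{3400801}\right) - \frac{4479574}{1348366 - 1755925} = \frac{4613109}{3400801} - \frac{4479574}{-407559} = \frac{4613109}{3400801} - - \frac{4479574}{407559} = \frac{4613109}{3400801} + \frac{4479574}{407559} = \frac{17114253829705}{1386027054759}$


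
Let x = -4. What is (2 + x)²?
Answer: 4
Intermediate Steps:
(2 + x)² = (2 - 4)² = (-2)² = 4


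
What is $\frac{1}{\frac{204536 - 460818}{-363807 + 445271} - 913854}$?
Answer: $- \frac{40732}{37223229269} \approx -1.0943 \cdot 10^{-6}$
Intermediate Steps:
$\frac{1}{\frac{204536 - 460818}{-363807 + 445271} - 913854} = \frac{1}{\frac{204536 - 460818}{81464} - 913854} = \frac{1}{\left(204536 - 460818\right) \frac{1}{81464} - 913854} = \frac{1}{\left(-256282\right) \frac{1}{81464} - 913854} = \frac{1}{- \frac{128141}{40732} - 913854} = \frac{1}{- \frac{37223229269}{40732}} = - \frac{40732}{37223229269}$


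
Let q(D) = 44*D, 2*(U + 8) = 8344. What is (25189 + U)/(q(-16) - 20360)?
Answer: -29353/21064 ≈ -1.3935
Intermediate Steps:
U = 4164 (U = -8 + (1/2)*8344 = -8 + 4172 = 4164)
(25189 + U)/(q(-16) - 20360) = (25189 + 4164)/(44*(-16) - 20360) = 29353/(-704 - 20360) = 29353/(-21064) = 29353*(-1/21064) = -29353/21064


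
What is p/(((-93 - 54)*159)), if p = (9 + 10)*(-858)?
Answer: 5434/7791 ≈ 0.69747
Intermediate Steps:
p = -16302 (p = 19*(-858) = -16302)
p/(((-93 - 54)*159)) = -16302*1/(159*(-93 - 54)) = -16302/((-147*159)) = -16302/(-23373) = -16302*(-1/23373) = 5434/7791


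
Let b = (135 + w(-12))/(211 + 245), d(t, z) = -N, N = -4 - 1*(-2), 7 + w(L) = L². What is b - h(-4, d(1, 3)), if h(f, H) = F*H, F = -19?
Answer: 2200/57 ≈ 38.596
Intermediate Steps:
w(L) = -7 + L²
N = -2 (N = -4 + 2 = -2)
d(t, z) = 2 (d(t, z) = -1*(-2) = 2)
h(f, H) = -19*H
b = 34/57 (b = (135 + (-7 + (-12)²))/(211 + 245) = (135 + (-7 + 144))/456 = (135 + 137)*(1/456) = 272*(1/456) = 34/57 ≈ 0.59649)
b - h(-4, d(1, 3)) = 34/57 - (-19)*2 = 34/57 - 1*(-38) = 34/57 + 38 = 2200/57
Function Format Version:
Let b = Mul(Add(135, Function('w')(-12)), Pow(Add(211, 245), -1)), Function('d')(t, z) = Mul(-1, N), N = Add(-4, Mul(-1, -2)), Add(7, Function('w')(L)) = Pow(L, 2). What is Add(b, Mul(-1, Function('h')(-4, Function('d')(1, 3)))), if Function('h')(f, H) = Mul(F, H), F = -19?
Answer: Rational(2200, 57) ≈ 38.596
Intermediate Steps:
Function('w')(L) = Add(-7, Pow(L, 2))
N = -2 (N = Add(-4, 2) = -2)
Function('d')(t, z) = 2 (Function('d')(t, z) = Mul(-1, -2) = 2)
Function('h')(f, H) = Mul(-19, H)
b = Rational(34, 57) (b = Mul(Add(135, Add(-7, Pow(-12, 2))), Pow(Add(211, 245), -1)) = Mul(Add(135, Add(-7, 144)), Pow(456, -1)) = Mul(Add(135, 137), Rational(1, 456)) = Mul(272, Rational(1, 456)) = Rational(34, 57) ≈ 0.59649)
Add(b, Mul(-1, Function('h')(-4, Function('d')(1, 3)))) = Add(Rational(34, 57), Mul(-1, Mul(-19, 2))) = Add(Rational(34, 57), Mul(-1, -38)) = Add(Rational(34, 57), 38) = Rational(2200, 57)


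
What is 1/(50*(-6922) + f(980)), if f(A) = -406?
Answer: -1/346506 ≈ -2.8860e-6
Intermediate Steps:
1/(50*(-6922) + f(980)) = 1/(50*(-6922) - 406) = 1/(-346100 - 406) = 1/(-346506) = -1/346506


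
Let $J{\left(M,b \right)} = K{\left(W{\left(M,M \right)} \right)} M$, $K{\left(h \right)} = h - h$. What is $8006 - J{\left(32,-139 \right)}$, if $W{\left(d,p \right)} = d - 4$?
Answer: $8006$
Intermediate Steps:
$W{\left(d,p \right)} = -4 + d$ ($W{\left(d,p \right)} = d - 4 = -4 + d$)
$K{\left(h \right)} = 0$
$J{\left(M,b \right)} = 0$ ($J{\left(M,b \right)} = 0 M = 0$)
$8006 - J{\left(32,-139 \right)} = 8006 - 0 = 8006 + 0 = 8006$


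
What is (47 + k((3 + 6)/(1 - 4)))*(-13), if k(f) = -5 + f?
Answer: -507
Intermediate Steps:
(47 + k((3 + 6)/(1 - 4)))*(-13) = (47 + (-5 + (3 + 6)/(1 - 4)))*(-13) = (47 + (-5 + 9/(-3)))*(-13) = (47 + (-5 + 9*(-⅓)))*(-13) = (47 + (-5 - 3))*(-13) = (47 - 8)*(-13) = 39*(-13) = -507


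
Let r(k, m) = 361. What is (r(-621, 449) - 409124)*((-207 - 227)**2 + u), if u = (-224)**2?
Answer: -97503055916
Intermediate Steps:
u = 50176
(r(-621, 449) - 409124)*((-207 - 227)**2 + u) = (361 - 409124)*((-207 - 227)**2 + 50176) = -408763*((-434)**2 + 50176) = -408763*(188356 + 50176) = -408763*238532 = -97503055916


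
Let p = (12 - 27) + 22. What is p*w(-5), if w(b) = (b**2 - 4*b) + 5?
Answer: 350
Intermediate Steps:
w(b) = 5 + b**2 - 4*b
p = 7 (p = -15 + 22 = 7)
p*w(-5) = 7*(5 + (-5)**2 - 4*(-5)) = 7*(5 + 25 + 20) = 7*50 = 350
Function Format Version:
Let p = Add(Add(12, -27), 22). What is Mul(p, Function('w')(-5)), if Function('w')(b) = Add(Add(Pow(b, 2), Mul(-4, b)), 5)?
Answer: 350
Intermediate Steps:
Function('w')(b) = Add(5, Pow(b, 2), Mul(-4, b))
p = 7 (p = Add(-15, 22) = 7)
Mul(p, Function('w')(-5)) = Mul(7, Add(5, Pow(-5, 2), Mul(-4, -5))) = Mul(7, Add(5, 25, 20)) = Mul(7, 50) = 350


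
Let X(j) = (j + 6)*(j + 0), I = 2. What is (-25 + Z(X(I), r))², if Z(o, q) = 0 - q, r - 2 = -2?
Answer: 625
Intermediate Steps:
r = 0 (r = 2 - 2 = 0)
X(j) = j*(6 + j) (X(j) = (6 + j)*j = j*(6 + j))
Z(o, q) = -q
(-25 + Z(X(I), r))² = (-25 - 1*0)² = (-25 + 0)² = (-25)² = 625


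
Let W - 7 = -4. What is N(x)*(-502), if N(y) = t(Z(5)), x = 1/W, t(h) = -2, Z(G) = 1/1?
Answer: 1004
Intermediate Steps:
Z(G) = 1
W = 3 (W = 7 - 4 = 3)
x = 1/3 ≈ 0.33333
N(y) = -2
N(x)*(-502) = -2*(-502) = 1004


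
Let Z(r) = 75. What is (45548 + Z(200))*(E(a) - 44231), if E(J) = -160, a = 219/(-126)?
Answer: -2025250593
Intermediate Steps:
a = -73/42 (a = 219*(-1/126) = -73/42 ≈ -1.7381)
(45548 + Z(200))*(E(a) - 44231) = (45548 + 75)*(-160 - 44231) = 45623*(-44391) = -2025250593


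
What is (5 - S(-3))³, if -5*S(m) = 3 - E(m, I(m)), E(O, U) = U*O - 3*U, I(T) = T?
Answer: 8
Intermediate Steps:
E(O, U) = -3*U + O*U (E(O, U) = O*U - 3*U = -3*U + O*U)
S(m) = -⅗ + m*(-3 + m)/5 (S(m) = -(3 - m*(-3 + m))/5 = -⅗ + m*(-3 + m)/5)
(5 - S(-3))³ = (5 - (-⅗ + (⅕)*(-3)*(-3 - 3)))³ = (5 - (-⅗ + (⅕)*(-3)*(-6)))³ = (5 - (-⅗ + 18/5))³ = (5 - 1*3)³ = (5 - 3)³ = 2³ = 8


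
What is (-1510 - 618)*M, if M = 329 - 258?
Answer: -151088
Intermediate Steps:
M = 71
(-1510 - 618)*M = (-1510 - 618)*71 = -2128*71 = -151088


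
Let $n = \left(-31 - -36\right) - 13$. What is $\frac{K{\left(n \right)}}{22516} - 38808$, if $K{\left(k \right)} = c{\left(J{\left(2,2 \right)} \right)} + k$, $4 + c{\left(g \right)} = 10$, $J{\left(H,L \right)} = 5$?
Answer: $- \frac{436900465}{11258} \approx -38808.0$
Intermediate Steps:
$c{\left(g \right)} = 6$ ($c{\left(g \right)} = -4 + 10 = 6$)
$n = -8$ ($n = \left(-31 + 36\right) - 13 = 5 - 13 = -8$)
$K{\left(k \right)} = 6 + k$
$\frac{K{\left(n \right)}}{22516} - 38808 = \frac{6 - 8}{22516} - 38808 = \left(-2\right) \frac{1}{22516} - 38808 = - \frac{1}{11258} - 38808 = - \frac{436900465}{11258}$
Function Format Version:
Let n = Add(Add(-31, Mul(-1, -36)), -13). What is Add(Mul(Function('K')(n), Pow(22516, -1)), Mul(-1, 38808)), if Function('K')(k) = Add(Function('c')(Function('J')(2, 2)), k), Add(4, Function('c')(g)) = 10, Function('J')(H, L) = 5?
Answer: Rational(-436900465, 11258) ≈ -38808.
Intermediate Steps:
Function('c')(g) = 6 (Function('c')(g) = Add(-4, 10) = 6)
n = -8 (n = Add(Add(-31, 36), -13) = Add(5, -13) = -8)
Function('K')(k) = Add(6, k)
Add(Mul(Function('K')(n), Pow(22516, -1)), Mul(-1, 38808)) = Add(Mul(Add(6, -8), Pow(22516, -1)), Mul(-1, 38808)) = Add(Mul(-2, Rational(1, 22516)), -38808) = Add(Rational(-1, 11258), -38808) = Rational(-436900465, 11258)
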